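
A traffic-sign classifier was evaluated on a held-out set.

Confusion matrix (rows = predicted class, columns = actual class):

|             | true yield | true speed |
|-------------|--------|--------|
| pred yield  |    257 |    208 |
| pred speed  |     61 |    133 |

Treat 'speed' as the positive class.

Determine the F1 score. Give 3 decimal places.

0.497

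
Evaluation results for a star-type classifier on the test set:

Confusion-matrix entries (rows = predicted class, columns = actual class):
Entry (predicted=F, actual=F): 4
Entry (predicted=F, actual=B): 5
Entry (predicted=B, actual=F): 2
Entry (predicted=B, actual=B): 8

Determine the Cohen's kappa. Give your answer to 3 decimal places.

Observed agreement pₒ = trace/N = 12/19 = 0.6316
Expected agreement pₑ = Σ (rowᵢ·colᵢ)/N² = (6·9 + 13·10)/19² = 0.5097
κ = (pₒ − pₑ)/(1 − pₑ) = (0.6316 − 0.5097)/(1 − 0.5097) = 0.249

0.249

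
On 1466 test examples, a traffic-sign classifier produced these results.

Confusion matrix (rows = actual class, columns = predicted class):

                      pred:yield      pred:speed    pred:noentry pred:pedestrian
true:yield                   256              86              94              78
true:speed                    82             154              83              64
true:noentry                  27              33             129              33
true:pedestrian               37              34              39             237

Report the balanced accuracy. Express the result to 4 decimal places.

Balanced accuracy = mean of per-class recall.
  yield: recall = 256/514 = 0.49805
  speed: recall = 154/383 = 0.40209
  noentry: recall = 129/222 = 0.58108
  pedestrian: recall = 237/347 = 0.68300
Mean = (0.49805 + 0.40209 + 0.58108 + 0.68300) / 4 = 0.5411

0.5411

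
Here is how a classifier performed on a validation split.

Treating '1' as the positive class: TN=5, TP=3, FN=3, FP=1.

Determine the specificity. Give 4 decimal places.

Specificity = TN/(TN+FP) = 5/(5+1) = 0.8333

0.8333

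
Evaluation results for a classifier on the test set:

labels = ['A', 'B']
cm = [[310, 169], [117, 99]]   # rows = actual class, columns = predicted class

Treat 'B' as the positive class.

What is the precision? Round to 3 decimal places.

Precision = TP/(TP+FP) = 99/(99+169) = 99/268 = 0.369

0.369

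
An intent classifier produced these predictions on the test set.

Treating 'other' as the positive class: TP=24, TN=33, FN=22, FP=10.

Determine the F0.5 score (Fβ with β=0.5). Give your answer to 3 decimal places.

0.659

Fβ = (1+β²)·TP / ((1+β²)·TP + β²·FN + FP), with β²=1/4
= 1.25·24 / (1.25·24 + 0.25·22 + 10) = 0.659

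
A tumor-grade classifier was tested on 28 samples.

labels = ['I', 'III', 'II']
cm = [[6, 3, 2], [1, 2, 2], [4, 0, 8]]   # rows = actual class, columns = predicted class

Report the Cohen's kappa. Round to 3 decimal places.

Observed agreement pₒ = trace/N = 16/28 = 0.5714
Expected agreement pₑ = Σ (rowᵢ·colᵢ)/N² = (11·11 + 5·5 + 12·12)/28² = 0.3699
κ = (pₒ − pₑ)/(1 − pₑ) = (0.5714 − 0.3699)/(1 − 0.3699) = 0.320

0.320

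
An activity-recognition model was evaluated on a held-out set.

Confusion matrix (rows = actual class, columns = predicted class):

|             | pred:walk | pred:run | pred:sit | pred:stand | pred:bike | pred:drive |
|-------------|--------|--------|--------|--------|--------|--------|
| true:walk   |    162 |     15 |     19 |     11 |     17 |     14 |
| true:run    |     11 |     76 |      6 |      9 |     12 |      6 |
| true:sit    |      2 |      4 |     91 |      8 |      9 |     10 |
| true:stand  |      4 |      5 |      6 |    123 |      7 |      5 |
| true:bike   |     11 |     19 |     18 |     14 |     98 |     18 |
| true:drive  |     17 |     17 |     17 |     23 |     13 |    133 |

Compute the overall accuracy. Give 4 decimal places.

Accuracy = trace / total = (162+76+91+123+98+133=683) / 1030 = 683/1030 = 0.6631

0.6631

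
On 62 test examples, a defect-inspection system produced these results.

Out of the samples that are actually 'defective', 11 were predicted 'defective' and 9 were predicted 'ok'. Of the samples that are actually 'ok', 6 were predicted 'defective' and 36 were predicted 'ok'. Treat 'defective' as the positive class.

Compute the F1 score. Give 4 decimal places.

Precision = TP/(TP+FP) = 11/17 = 0.6471
Recall = TP/(TP+FN) = 11/20 = 0.5500
F1 = 2·TP/(2·TP+FP+FN) = 22/37 = 0.5946

0.5946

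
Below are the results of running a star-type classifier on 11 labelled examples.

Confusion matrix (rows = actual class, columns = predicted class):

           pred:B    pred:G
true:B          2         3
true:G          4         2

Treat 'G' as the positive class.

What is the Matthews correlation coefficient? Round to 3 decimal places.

MCC = (TP·TN − FP·FN) / √((TP+FP)(TP+FN)(TN+FP)(TN+FN))
Numerator = 2·2 − 3·4 = -8
Denominator = √(5·6·5·6) = √900 = 30.0000
MCC = -8 / 30.0000 = -0.267

-0.267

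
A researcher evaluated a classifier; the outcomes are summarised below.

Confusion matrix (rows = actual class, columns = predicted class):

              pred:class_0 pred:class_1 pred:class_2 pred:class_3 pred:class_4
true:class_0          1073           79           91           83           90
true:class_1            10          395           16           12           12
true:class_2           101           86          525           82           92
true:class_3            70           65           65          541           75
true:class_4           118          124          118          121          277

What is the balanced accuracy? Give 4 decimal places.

Balanced accuracy = mean of per-class recall.
  class_0: recall = 1073/1416 = 0.75777
  class_1: recall = 395/445 = 0.88764
  class_2: recall = 525/886 = 0.59255
  class_3: recall = 541/816 = 0.66299
  class_4: recall = 277/758 = 0.36544
Mean = (0.75777 + 0.88764 + 0.59255 + 0.66299 + 0.36544) / 5 = 0.6533

0.6533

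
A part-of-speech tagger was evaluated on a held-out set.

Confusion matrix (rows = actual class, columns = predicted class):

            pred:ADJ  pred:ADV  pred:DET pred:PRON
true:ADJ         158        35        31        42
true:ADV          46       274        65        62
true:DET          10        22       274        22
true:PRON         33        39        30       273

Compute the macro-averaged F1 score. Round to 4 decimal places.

0.6862

Per-class F1 score (2·TP/(2·TP+FP+FN)):
  ADJ: TP=158, FP=46+10+33=89, FN=35+31+42=108 → 316/513 = 0.61598
  ADV: TP=274, FP=35+22+39=96, FN=46+65+62=173 → 548/817 = 0.67075
  DET: TP=274, FP=31+65+30=126, FN=10+22+22=54 → 548/728 = 0.75275
  PRON: TP=273, FP=42+62+22=126, FN=33+39+30=102 → 546/774 = 0.70543
Macro-F1 score = mean = (0.61598 + 0.67075 + 0.75275 + 0.70543) / 4 = 0.6862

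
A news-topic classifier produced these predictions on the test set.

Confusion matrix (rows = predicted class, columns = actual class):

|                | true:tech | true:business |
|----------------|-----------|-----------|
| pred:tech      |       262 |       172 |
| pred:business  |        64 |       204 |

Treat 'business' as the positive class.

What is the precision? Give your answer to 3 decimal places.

0.761

Precision = TP/(TP+FP) = 204/(204+64) = 204/268 = 0.761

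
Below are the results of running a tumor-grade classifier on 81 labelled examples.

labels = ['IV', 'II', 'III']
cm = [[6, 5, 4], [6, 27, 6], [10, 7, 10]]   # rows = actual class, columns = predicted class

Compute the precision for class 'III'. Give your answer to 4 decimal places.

0.5000

Treat 'III' as positive and all other classes as negative.
precision = TP/(TP+FP).
III: TP=10, FP=4+6=10 → 10/20 = 0.50000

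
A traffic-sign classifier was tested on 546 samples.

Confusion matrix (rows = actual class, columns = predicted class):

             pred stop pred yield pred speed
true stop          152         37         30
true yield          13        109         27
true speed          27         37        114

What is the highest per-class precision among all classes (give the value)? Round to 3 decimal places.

0.792

Per-class precision (TP/(TP+FP)):
  stop: TP=152, FP=13+27=40 → 152/192 = 0.7917
  yield: TP=109, FP=37+37=74 → 109/183 = 0.5956
  speed: TP=114, FP=30+27=57 → 114/171 = 0.6667
Highest is class 'stop' with precision = 0.792.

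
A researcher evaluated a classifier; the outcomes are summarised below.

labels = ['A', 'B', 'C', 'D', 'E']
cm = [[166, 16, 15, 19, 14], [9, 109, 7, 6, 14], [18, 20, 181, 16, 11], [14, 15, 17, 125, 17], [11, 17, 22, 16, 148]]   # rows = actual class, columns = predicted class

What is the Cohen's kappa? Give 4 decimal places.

Observed agreement pₒ = trace/N = 729/1023 = 0.71261
Expected agreement pₑ = Σ (rowᵢ·colᵢ)/N² = (230·218 + 145·177 + 246·242 + 188·182 + 214·204)/1023² = 0.20373
κ = (pₒ − pₑ)/(1 − pₑ) = (0.71261 − 0.20373)/(1 − 0.20373) = 0.6391

0.6391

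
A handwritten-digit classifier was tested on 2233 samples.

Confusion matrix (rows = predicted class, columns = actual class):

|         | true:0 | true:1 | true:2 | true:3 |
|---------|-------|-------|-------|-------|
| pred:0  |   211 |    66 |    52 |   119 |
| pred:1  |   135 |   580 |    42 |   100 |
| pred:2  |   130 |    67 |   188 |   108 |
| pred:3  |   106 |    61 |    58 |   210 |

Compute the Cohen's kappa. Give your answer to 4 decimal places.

Observed agreement pₒ = trace/N = 1189/2233 = 0.53247
Expected agreement pₑ = Σ (rowᵢ·colᵢ)/N² = (582·448 + 774·857 + 340·493 + 537·435)/2233² = 0.26578
κ = (pₒ − pₑ)/(1 − pₑ) = (0.53247 − 0.26578)/(1 − 0.26578) = 0.3632

0.3632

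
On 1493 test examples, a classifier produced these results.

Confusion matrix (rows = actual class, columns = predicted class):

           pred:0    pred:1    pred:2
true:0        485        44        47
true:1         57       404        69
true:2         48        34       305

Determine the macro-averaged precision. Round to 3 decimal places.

Per-class precision (TP/(TP+FP)):
  0: TP=485, FP=57+48=105 → 485/590 = 0.8220
  1: TP=404, FP=44+34=78 → 404/482 = 0.8382
  2: TP=305, FP=47+69=116 → 305/421 = 0.7245
Macro-precision = mean = (0.8220 + 0.8382 + 0.7245) / 3 = 0.795

0.795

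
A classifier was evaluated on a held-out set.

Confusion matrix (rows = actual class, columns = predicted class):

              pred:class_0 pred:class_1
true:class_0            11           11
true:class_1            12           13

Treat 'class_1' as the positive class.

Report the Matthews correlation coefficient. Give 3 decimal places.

MCC = (TP·TN − FP·FN) / √((TP+FP)(TP+FN)(TN+FP)(TN+FN))
Numerator = 13·11 − 11·12 = 11
Denominator = √(24·25·22·23) = √303600 = 550.9991
MCC = 11 / 550.9991 = 0.020

0.020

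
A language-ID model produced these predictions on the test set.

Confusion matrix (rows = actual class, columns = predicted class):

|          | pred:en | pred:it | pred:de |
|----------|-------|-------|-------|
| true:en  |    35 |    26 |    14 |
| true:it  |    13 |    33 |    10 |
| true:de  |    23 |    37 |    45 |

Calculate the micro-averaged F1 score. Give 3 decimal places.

Micro-averaging pools counts across classes: ΣTP=113, ΣFP=123, ΣFN=123.
Micro-F1 score = 2·TP/(2·TP+FP+FN) on pooled counts = 0.479 (equals overall accuracy in single-label multiclass).

0.479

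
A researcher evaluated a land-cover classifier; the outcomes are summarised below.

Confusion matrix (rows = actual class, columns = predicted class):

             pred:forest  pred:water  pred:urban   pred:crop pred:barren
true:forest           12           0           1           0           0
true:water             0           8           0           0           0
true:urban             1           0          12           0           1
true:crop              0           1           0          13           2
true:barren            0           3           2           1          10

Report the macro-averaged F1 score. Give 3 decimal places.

Per-class F1 score (2·TP/(2·TP+FP+FN)):
  forest: TP=12, FP=0+1+0+0=1, FN=0+1+0+0=1 → 24/26 = 0.9231
  water: TP=8, FP=0+0+1+3=4, FN=0+0+0+0=0 → 16/20 = 0.8000
  urban: TP=12, FP=1+0+0+2=3, FN=1+0+0+1=2 → 24/29 = 0.8276
  crop: TP=13, FP=0+0+0+1=1, FN=0+1+0+2=3 → 26/30 = 0.8667
  barren: TP=10, FP=0+0+1+2=3, FN=0+3+2+1=6 → 20/29 = 0.6897
Macro-F1 score = mean = (0.9231 + 0.8000 + 0.8276 + 0.8667 + 0.6897) / 5 = 0.821

0.821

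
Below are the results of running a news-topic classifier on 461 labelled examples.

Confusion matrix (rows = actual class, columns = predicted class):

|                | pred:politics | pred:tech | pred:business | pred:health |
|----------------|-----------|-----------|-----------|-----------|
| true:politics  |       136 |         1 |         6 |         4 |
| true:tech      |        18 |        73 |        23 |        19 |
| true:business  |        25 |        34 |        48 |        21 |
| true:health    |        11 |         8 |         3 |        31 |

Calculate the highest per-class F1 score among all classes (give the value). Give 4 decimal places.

Per-class F1 score (2·TP/(2·TP+FP+FN)):
  politics: TP=136, FP=18+25+11=54, FN=1+6+4=11 → 272/337 = 0.80712
  tech: TP=73, FP=1+34+8=43, FN=18+23+19=60 → 146/249 = 0.58635
  business: TP=48, FP=6+23+3=32, FN=25+34+21=80 → 96/208 = 0.46154
  health: TP=31, FP=4+19+21=44, FN=11+8+3=22 → 62/128 = 0.48438
Highest is class 'politics' with F1 score = 0.8071.

0.8071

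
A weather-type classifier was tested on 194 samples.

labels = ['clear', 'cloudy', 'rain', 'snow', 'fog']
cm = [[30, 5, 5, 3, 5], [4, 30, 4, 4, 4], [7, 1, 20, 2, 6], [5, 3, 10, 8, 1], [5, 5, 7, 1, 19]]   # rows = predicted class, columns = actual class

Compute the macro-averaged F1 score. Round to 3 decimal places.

Per-class F1 score (2·TP/(2·TP+FP+FN)):
  clear: TP=30, FP=5+5+3+5=18, FN=4+7+5+5=21 → 60/99 = 0.6061
  cloudy: TP=30, FP=4+4+4+4=16, FN=5+1+3+5=14 → 60/90 = 0.6667
  rain: TP=20, FP=7+1+2+6=16, FN=5+4+10+7=26 → 40/82 = 0.4878
  snow: TP=8, FP=5+3+10+1=19, FN=3+4+2+1=10 → 16/45 = 0.3556
  fog: TP=19, FP=5+5+7+1=18, FN=5+4+6+1=16 → 38/72 = 0.5278
Macro-F1 score = mean = (0.6061 + 0.6667 + 0.4878 + 0.3556 + 0.5278) / 5 = 0.529

0.529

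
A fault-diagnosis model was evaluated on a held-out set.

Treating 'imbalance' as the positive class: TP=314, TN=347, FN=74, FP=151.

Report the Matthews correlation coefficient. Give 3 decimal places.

0.503

MCC = (TP·TN − FP·FN) / √((TP+FP)(TP+FN)(TN+FP)(TN+FN))
Numerator = 314·347 − 151·74 = 97784
Denominator = √(465·388·498·421) = √37826496360 = 194490.3503
MCC = 97784 / 194490.3503 = 0.503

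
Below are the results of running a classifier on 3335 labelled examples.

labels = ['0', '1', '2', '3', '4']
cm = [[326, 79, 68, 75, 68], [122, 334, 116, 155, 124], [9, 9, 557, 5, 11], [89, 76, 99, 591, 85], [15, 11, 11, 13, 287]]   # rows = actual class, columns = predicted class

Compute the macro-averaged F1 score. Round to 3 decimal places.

0.622

Per-class F1 score (2·TP/(2·TP+FP+FN)):
  0: TP=326, FP=122+9+89+15=235, FN=79+68+75+68=290 → 652/1177 = 0.5540
  1: TP=334, FP=79+9+76+11=175, FN=122+116+155+124=517 → 668/1360 = 0.4912
  2: TP=557, FP=68+116+99+11=294, FN=9+9+5+11=34 → 1114/1442 = 0.7725
  3: TP=591, FP=75+155+5+13=248, FN=89+76+99+85=349 → 1182/1779 = 0.6644
  4: TP=287, FP=68+124+11+85=288, FN=15+11+11+13=50 → 574/912 = 0.6294
Macro-F1 score = mean = (0.5540 + 0.4912 + 0.7725 + 0.6644 + 0.6294) / 5 = 0.622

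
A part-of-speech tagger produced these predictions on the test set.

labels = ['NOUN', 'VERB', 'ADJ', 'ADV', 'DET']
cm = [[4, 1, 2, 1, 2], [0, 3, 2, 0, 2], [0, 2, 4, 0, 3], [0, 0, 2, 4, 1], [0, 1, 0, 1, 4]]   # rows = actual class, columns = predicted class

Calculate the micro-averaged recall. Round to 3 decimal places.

0.487

Micro-averaging pools counts across classes: ΣTP=19, ΣFP=20, ΣFN=20.
Micro-recall = TP/(TP+FN) on pooled counts = 0.487 (equals overall accuracy in single-label multiclass).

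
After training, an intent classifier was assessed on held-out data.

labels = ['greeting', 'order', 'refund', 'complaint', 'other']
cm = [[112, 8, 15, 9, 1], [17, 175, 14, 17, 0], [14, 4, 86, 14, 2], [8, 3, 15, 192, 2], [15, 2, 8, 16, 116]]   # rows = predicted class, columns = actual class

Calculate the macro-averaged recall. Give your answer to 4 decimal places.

0.7884

Per-class recall (TP/(TP+FN)):
  greeting: TP=112, FN=17+14+8+15=54 → 112/166 = 0.67470
  order: TP=175, FN=8+4+3+2=17 → 175/192 = 0.91146
  refund: TP=86, FN=15+14+15+8=52 → 86/138 = 0.62319
  complaint: TP=192, FN=9+17+14+16=56 → 192/248 = 0.77419
  other: TP=116, FN=1+0+2+2=5 → 116/121 = 0.95868
Macro-recall = mean = (0.67470 + 0.91146 + 0.62319 + 0.77419 + 0.95868) / 5 = 0.7884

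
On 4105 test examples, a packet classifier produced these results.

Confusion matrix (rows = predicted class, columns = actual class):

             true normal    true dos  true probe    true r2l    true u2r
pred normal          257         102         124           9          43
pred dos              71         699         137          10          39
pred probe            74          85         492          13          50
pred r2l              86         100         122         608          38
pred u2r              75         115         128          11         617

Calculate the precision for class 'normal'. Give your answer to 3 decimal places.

0.480

Take TP from the diagonal, FP from the rest of the 'normal' prediction marginal, FN from the rest of the 'normal' actual marginal.
precision = TP/(TP+FP).
normal: TP=257, FP=102+124+9+43=278 → 257/535 = 0.4804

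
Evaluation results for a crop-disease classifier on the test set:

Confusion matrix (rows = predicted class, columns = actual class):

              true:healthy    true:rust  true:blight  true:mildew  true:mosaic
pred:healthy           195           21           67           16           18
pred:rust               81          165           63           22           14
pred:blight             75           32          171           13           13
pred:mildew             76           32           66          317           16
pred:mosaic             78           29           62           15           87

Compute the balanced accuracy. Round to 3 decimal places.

0.558

Balanced accuracy = mean of per-class recall.
  healthy: recall = 195/505 = 0.3861
  rust: recall = 165/279 = 0.5914
  blight: recall = 171/429 = 0.3986
  mildew: recall = 317/383 = 0.8277
  mosaic: recall = 87/148 = 0.5878
Mean = (0.3861 + 0.5914 + 0.3986 + 0.8277 + 0.5878) / 5 = 0.558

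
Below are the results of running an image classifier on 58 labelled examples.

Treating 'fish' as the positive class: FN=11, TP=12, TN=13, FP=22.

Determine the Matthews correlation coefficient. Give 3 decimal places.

MCC = (TP·TN − FP·FN) / √((TP+FP)(TP+FN)(TN+FP)(TN+FN))
Numerator = 12·13 − 22·11 = -86
Denominator = √(34·23·35·24) = √656880 = 810.4813
MCC = -86 / 810.4813 = -0.106

-0.106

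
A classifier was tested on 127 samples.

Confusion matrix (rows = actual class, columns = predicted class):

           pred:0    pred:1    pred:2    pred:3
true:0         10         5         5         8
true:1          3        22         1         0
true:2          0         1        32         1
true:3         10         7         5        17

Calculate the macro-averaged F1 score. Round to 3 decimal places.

0.617

Per-class F1 score (2·TP/(2·TP+FP+FN)):
  0: TP=10, FP=3+0+10=13, FN=5+5+8=18 → 20/51 = 0.3922
  1: TP=22, FP=5+1+7=13, FN=3+1+0=4 → 44/61 = 0.7213
  2: TP=32, FP=5+1+5=11, FN=0+1+1=2 → 64/77 = 0.8312
  3: TP=17, FP=8+0+1=9, FN=10+7+5=22 → 34/65 = 0.5231
Macro-F1 score = mean = (0.3922 + 0.7213 + 0.8312 + 0.5231) / 4 = 0.617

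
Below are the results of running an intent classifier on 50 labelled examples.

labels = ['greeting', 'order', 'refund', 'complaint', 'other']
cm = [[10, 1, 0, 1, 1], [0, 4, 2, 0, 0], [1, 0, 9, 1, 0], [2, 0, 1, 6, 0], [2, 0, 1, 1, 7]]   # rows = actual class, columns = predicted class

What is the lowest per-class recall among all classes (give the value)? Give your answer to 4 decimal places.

0.6364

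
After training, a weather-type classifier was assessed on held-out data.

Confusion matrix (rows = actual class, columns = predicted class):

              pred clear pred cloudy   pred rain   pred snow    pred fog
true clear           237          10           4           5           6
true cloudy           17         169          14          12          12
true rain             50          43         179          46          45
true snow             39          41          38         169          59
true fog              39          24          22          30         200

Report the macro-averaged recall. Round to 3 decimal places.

0.655

Per-class recall (TP/(TP+FN)):
  clear: TP=237, FN=10+4+5+6=25 → 237/262 = 0.9046
  cloudy: TP=169, FN=17+14+12+12=55 → 169/224 = 0.7545
  rain: TP=179, FN=50+43+46+45=184 → 179/363 = 0.4931
  snow: TP=169, FN=39+41+38+59=177 → 169/346 = 0.4884
  fog: TP=200, FN=39+24+22+30=115 → 200/315 = 0.6349
Macro-recall = mean = (0.9046 + 0.7545 + 0.4931 + 0.4884 + 0.6349) / 5 = 0.655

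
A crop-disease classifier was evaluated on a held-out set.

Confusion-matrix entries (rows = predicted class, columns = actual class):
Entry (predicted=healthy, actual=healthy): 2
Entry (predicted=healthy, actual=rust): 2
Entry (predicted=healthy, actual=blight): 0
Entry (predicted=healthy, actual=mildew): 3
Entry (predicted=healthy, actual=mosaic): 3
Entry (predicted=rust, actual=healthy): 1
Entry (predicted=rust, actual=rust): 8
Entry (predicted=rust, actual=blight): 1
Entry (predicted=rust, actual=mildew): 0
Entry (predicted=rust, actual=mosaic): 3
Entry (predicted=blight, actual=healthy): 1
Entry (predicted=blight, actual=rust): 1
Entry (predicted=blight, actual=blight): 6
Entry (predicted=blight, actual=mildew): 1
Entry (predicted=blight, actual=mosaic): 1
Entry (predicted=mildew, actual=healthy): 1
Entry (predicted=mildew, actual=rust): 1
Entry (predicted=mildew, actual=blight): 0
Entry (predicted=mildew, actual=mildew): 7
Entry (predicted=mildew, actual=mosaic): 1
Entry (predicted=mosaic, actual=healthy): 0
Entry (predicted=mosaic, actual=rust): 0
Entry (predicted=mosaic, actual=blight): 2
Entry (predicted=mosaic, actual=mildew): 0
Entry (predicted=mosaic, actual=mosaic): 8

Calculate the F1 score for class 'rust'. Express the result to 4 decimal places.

One-vs-rest for 'rust': TP = diagonal; FP = other classes predicted 'rust'; FN = 'rust' predicted as other.
F1 score = 2·TP/(2·TP+FP+FN).
rust: TP=8, FP=1+1+0+3=5, FN=2+1+1+0=4 → 16/25 = 0.64000

0.6400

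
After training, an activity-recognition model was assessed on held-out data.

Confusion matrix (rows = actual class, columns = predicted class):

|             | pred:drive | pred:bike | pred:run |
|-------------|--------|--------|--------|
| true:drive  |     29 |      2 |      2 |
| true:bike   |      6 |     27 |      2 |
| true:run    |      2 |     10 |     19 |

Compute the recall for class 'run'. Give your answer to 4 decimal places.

One-vs-rest for 'run': TP = diagonal; FP = other classes predicted 'run'; FN = 'run' predicted as other.
recall = TP/(TP+FN).
run: TP=19, FN=2+10=12 → 19/31 = 0.61290

0.6129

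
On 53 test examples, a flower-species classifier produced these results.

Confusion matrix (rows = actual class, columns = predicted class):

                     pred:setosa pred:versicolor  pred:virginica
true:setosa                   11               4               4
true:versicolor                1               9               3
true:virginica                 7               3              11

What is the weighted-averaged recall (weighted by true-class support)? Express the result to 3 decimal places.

Per-class recall (TP/(TP+FN)):
  setosa: TP=11, FN=4+4=8 → 11/19 = 0.5789
  versicolor: TP=9, FN=1+3=4 → 9/13 = 0.6923
  virginica: TP=11, FN=7+3=10 → 11/21 = 0.5238
Weighted-recall = Σ (supportᵢ/N)·recallᵢ with N=53: (19/53)·0.5789 + (13/53)·0.6923 + (21/53)·0.5238 = 0.585

0.585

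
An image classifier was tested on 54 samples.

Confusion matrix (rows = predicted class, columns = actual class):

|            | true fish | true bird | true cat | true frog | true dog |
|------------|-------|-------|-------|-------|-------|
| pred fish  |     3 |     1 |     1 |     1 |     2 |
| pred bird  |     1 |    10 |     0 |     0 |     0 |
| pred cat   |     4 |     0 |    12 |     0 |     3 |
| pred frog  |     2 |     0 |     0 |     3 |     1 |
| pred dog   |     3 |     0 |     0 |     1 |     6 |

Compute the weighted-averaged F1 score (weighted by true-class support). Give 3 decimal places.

0.606

Per-class F1 score (2·TP/(2·TP+FP+FN)):
  fish: TP=3, FP=1+1+1+2=5, FN=1+4+2+3=10 → 6/21 = 0.2857
  bird: TP=10, FP=1+0+0+0=1, FN=1+0+0+0=1 → 20/22 = 0.9091
  cat: TP=12, FP=4+0+0+3=7, FN=1+0+0+0=1 → 24/32 = 0.7500
  frog: TP=3, FP=2+0+0+1=3, FN=1+0+0+1=2 → 6/11 = 0.5455
  dog: TP=6, FP=3+0+0+1=4, FN=2+0+3+1=6 → 12/22 = 0.5455
Weighted-F1 score = Σ (supportᵢ/N)·F1 scoreᵢ with N=54: (13/54)·0.2857 + (11/54)·0.9091 + (13/54)·0.7500 + (5/54)·0.5455 + (12/54)·0.5455 = 0.606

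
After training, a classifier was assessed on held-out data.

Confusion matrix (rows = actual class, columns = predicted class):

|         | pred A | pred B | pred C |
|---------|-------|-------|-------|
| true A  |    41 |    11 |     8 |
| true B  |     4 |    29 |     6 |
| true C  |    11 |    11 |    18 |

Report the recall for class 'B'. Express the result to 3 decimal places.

One-vs-rest for 'B': TP = diagonal; FP = other classes predicted 'B'; FN = 'B' predicted as other.
recall = TP/(TP+FN).
B: TP=29, FN=4+6=10 → 29/39 = 0.7436

0.744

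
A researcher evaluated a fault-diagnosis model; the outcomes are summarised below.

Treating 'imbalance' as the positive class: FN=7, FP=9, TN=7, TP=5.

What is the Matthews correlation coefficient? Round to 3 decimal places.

-0.144

MCC = (TP·TN − FP·FN) / √((TP+FP)(TP+FN)(TN+FP)(TN+FN))
Numerator = 5·7 − 9·7 = -28
Denominator = √(14·12·16·14) = √37632 = 193.9897
MCC = -28 / 193.9897 = -0.144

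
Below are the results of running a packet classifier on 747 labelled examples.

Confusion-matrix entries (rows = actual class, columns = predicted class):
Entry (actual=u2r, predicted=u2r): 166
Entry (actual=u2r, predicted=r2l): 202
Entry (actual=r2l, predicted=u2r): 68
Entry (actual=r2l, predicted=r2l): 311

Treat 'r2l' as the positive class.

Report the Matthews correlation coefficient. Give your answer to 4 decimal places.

0.2928

MCC = (TP·TN − FP·FN) / √((TP+FP)(TP+FN)(TN+FP)(TN+FN))
Numerator = 311·166 − 202·68 = 37890
Denominator = √(513·379·368·234) = √16742497824 = 129392.8044
MCC = 37890 / 129392.8044 = 0.2928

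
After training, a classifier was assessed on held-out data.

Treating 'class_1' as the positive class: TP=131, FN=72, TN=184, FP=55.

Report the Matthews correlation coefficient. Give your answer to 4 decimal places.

MCC = (TP·TN − FP·FN) / √((TP+FP)(TP+FN)(TN+FP)(TN+FN))
Numerator = 131·184 − 55·72 = 20144
Denominator = √(186·203·239·256) = √2310185472 = 48064.3888
MCC = 20144 / 48064.3888 = 0.4191

0.4191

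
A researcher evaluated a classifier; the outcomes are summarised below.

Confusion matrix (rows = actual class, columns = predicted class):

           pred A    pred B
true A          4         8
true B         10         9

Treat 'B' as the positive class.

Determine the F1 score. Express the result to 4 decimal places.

Precision = TP/(TP+FP) = 9/17 = 0.5294
Recall = TP/(TP+FN) = 9/19 = 0.4737
F1 = 2·TP/(2·TP+FP+FN) = 18/36 = 0.5000

0.5000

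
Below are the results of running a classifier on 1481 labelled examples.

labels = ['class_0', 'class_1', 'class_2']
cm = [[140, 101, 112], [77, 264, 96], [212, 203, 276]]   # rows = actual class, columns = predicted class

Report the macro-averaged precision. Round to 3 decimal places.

0.454

Per-class precision (TP/(TP+FP)):
  class_0: TP=140, FP=77+212=289 → 140/429 = 0.3263
  class_1: TP=264, FP=101+203=304 → 264/568 = 0.4648
  class_2: TP=276, FP=112+96=208 → 276/484 = 0.5702
Macro-precision = mean = (0.3263 + 0.4648 + 0.5702) / 3 = 0.454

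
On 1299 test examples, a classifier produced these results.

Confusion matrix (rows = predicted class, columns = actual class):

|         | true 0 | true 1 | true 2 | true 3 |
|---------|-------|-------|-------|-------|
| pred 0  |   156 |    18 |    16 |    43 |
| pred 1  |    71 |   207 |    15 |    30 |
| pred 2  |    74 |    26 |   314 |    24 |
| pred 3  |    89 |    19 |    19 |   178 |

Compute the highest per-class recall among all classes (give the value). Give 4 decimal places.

0.8626

Per-class recall (TP/(TP+FN)):
  0: TP=156, FN=71+74+89=234 → 156/390 = 0.40000
  1: TP=207, FN=18+26+19=63 → 207/270 = 0.76667
  2: TP=314, FN=16+15+19=50 → 314/364 = 0.86264
  3: TP=178, FN=43+30+24=97 → 178/275 = 0.64727
Highest is class '2' with recall = 0.8626.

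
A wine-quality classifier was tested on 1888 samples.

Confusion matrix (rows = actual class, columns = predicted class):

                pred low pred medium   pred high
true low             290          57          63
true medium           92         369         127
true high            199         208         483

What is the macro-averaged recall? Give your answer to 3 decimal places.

Per-class recall (TP/(TP+FN)):
  low: TP=290, FN=57+63=120 → 290/410 = 0.7073
  medium: TP=369, FN=92+127=219 → 369/588 = 0.6276
  high: TP=483, FN=199+208=407 → 483/890 = 0.5427
Macro-recall = mean = (0.7073 + 0.6276 + 0.5427) / 3 = 0.626

0.626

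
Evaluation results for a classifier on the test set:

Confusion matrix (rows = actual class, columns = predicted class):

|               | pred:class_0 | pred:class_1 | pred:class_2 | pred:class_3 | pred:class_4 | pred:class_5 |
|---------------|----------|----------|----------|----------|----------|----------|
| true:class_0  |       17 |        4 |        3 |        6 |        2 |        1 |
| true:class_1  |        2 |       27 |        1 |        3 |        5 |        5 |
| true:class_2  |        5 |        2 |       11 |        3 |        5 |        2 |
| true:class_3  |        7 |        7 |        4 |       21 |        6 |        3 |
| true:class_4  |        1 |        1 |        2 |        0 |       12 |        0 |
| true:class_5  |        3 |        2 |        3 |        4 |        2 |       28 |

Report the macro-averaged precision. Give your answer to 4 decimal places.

0.5387

Per-class precision (TP/(TP+FP)):
  class_0: TP=17, FP=2+5+7+1+3=18 → 17/35 = 0.48571
  class_1: TP=27, FP=4+2+7+1+2=16 → 27/43 = 0.62791
  class_2: TP=11, FP=3+1+4+2+3=13 → 11/24 = 0.45833
  class_3: TP=21, FP=6+3+3+0+4=16 → 21/37 = 0.56757
  class_4: TP=12, FP=2+5+5+6+2=20 → 12/32 = 0.37500
  class_5: TP=28, FP=1+5+2+3+0=11 → 28/39 = 0.71795
Macro-precision = mean = (0.48571 + 0.62791 + 0.45833 + 0.56757 + 0.37500 + 0.71795) / 6 = 0.5387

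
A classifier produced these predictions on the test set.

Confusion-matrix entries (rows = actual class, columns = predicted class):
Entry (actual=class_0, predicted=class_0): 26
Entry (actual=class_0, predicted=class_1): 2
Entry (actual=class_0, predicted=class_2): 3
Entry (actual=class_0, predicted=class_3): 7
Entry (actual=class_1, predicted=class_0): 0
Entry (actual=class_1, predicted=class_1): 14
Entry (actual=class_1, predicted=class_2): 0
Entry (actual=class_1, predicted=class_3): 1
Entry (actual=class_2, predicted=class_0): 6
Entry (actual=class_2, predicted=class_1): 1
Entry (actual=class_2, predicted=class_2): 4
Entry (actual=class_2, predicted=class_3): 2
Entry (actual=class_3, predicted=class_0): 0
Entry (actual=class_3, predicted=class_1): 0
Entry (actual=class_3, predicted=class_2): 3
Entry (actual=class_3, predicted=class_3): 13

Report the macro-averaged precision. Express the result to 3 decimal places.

0.650

Per-class precision (TP/(TP+FP)):
  class_0: TP=26, FP=0+6+0=6 → 26/32 = 0.8125
  class_1: TP=14, FP=2+1+0=3 → 14/17 = 0.8235
  class_2: TP=4, FP=3+0+3=6 → 4/10 = 0.4000
  class_3: TP=13, FP=7+1+2=10 → 13/23 = 0.5652
Macro-precision = mean = (0.8125 + 0.8235 + 0.4000 + 0.5652) / 4 = 0.650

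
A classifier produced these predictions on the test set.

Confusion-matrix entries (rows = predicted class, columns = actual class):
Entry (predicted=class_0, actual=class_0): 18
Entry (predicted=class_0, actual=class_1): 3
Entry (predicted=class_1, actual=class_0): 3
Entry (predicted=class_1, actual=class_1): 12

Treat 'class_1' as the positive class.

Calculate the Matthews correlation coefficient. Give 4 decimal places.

0.6571

MCC = (TP·TN − FP·FN) / √((TP+FP)(TP+FN)(TN+FP)(TN+FN))
Numerator = 12·18 − 3·3 = 207
Denominator = √(15·15·21·21) = √99225 = 315.0000
MCC = 207 / 315.0000 = 0.6571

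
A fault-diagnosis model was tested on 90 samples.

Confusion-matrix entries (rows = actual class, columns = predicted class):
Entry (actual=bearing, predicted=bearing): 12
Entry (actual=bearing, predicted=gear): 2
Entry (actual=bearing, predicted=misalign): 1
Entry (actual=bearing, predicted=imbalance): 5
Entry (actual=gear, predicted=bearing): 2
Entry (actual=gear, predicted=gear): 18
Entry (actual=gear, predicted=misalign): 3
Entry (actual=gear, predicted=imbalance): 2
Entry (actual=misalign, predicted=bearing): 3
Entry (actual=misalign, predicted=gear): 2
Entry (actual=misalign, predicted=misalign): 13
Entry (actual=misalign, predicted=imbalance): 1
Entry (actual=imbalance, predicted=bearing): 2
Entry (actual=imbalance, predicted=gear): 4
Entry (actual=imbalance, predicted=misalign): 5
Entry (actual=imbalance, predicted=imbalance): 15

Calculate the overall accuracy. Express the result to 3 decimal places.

0.644

Accuracy = trace / total = (12+18+13+15=58) / 90 = 58/90 = 0.644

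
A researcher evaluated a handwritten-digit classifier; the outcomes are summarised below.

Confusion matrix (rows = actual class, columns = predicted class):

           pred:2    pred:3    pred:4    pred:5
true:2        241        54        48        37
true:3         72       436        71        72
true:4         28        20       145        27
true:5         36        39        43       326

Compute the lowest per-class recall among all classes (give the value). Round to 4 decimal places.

Per-class recall (TP/(TP+FN)):
  2: TP=241, FN=54+48+37=139 → 241/380 = 0.63421
  3: TP=436, FN=72+71+72=215 → 436/651 = 0.66974
  4: TP=145, FN=28+20+27=75 → 145/220 = 0.65909
  5: TP=326, FN=36+39+43=118 → 326/444 = 0.73423
Lowest is class '2' with recall = 0.6342.

0.6342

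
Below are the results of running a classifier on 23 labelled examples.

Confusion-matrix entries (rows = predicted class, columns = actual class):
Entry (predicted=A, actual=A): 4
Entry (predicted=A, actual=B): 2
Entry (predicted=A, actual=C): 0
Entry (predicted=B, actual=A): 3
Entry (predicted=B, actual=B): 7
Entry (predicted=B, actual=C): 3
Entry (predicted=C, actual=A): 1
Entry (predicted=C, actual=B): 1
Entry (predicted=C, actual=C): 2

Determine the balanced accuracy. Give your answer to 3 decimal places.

0.533

Balanced accuracy = mean of per-class recall.
  A: recall = 4/8 = 0.5000
  B: recall = 7/10 = 0.7000
  C: recall = 2/5 = 0.4000
Mean = (0.5000 + 0.7000 + 0.4000) / 3 = 0.533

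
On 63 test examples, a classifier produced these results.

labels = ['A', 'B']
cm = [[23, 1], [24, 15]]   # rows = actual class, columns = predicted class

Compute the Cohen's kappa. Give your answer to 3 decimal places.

0.290

Observed agreement pₒ = trace/N = 38/63 = 0.6032
Expected agreement pₑ = Σ (rowᵢ·colᵢ)/N² = (24·47 + 39·16)/63² = 0.4414
κ = (pₒ − pₑ)/(1 − pₑ) = (0.6032 − 0.4414)/(1 − 0.4414) = 0.290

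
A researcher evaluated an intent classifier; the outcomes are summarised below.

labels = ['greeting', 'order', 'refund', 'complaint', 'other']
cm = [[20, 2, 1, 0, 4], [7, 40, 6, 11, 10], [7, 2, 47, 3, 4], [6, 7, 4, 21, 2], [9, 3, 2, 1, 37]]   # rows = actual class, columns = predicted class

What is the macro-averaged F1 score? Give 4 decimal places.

0.6294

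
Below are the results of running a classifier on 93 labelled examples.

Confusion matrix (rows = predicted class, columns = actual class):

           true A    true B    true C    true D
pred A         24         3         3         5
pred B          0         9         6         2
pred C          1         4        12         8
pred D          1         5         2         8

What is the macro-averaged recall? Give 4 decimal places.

Per-class recall (TP/(TP+FN)):
  A: TP=24, FN=0+1+1=2 → 24/26 = 0.92308
  B: TP=9, FN=3+4+5=12 → 9/21 = 0.42857
  C: TP=12, FN=3+6+2=11 → 12/23 = 0.52174
  D: TP=8, FN=5+2+8=15 → 8/23 = 0.34783
Macro-recall = mean = (0.92308 + 0.42857 + 0.52174 + 0.34783) / 4 = 0.5553

0.5553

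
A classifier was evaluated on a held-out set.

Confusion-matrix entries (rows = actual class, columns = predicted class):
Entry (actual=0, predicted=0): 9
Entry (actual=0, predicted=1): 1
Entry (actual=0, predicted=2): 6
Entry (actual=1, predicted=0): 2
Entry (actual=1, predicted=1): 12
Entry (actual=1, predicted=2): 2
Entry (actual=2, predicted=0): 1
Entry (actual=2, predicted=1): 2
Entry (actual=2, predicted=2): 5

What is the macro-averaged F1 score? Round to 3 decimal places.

Per-class F1 score (2·TP/(2·TP+FP+FN)):
  0: TP=9, FP=2+1=3, FN=1+6=7 → 18/28 = 0.6429
  1: TP=12, FP=1+2=3, FN=2+2=4 → 24/31 = 0.7742
  2: TP=5, FP=6+2=8, FN=1+2=3 → 10/21 = 0.4762
Macro-F1 score = mean = (0.6429 + 0.7742 + 0.4762) / 3 = 0.631

0.631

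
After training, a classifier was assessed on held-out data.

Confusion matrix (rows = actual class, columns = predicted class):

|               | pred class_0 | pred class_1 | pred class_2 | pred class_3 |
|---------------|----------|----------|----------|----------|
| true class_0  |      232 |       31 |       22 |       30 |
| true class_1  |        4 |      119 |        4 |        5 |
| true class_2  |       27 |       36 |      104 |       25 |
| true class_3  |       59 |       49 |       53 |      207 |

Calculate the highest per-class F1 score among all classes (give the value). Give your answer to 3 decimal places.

0.728

Per-class F1 score (2·TP/(2·TP+FP+FN)):
  class_0: TP=232, FP=4+27+59=90, FN=31+22+30=83 → 464/637 = 0.7284
  class_1: TP=119, FP=31+36+49=116, FN=4+4+5=13 → 238/367 = 0.6485
  class_2: TP=104, FP=22+4+53=79, FN=27+36+25=88 → 208/375 = 0.5547
  class_3: TP=207, FP=30+5+25=60, FN=59+49+53=161 → 414/635 = 0.6520
Highest is class 'class_0' with F1 score = 0.728.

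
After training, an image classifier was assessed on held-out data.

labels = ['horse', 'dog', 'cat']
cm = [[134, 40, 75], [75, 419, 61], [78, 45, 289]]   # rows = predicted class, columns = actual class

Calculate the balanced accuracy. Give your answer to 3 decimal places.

Balanced accuracy = mean of per-class recall.
  horse: recall = 134/287 = 0.4669
  dog: recall = 419/504 = 0.8313
  cat: recall = 289/425 = 0.6800
Mean = (0.4669 + 0.8313 + 0.6800) / 3 = 0.659

0.659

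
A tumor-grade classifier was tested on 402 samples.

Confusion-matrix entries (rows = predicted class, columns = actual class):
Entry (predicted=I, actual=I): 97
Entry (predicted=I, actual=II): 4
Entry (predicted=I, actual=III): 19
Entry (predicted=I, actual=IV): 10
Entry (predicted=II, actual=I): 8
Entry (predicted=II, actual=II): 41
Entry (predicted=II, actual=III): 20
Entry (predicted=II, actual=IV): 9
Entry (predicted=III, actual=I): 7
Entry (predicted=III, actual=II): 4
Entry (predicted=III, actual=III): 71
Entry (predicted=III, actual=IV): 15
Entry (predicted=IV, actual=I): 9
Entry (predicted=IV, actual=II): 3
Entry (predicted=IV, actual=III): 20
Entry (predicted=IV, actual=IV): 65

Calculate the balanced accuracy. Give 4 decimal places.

Balanced accuracy = mean of per-class recall.
  I: recall = 97/121 = 0.80165
  II: recall = 41/52 = 0.78846
  III: recall = 71/130 = 0.54615
  IV: recall = 65/99 = 0.65657
Mean = (0.80165 + 0.78846 + 0.54615 + 0.65657) / 4 = 0.6982

0.6982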